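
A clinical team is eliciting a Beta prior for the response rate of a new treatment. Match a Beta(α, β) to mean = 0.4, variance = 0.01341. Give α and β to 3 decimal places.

α = 6.759, β = 10.138

Write ν = α+β; then α = μν and Var = μ(1−μ)/(ν+1).
ν = μ(1−μ)/Var − 1 = 0.24/0.01341 − 1 = 16.8971.
α = 0.4·16.8971 = 6.759, β = 0.6·16.8971 = 10.138.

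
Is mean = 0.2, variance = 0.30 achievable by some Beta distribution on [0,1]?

The Beta variance bound is σ² < μ(1−μ).
Here μ(1−μ) = 0.2×0.8 = 0.16, and 0.30 ≥ 0.16.

No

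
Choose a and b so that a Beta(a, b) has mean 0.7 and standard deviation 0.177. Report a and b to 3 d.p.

a = 3.992, b = 1.711

σ² = 0.177² = 0.031329.
With s = a+b, Var = μ(1−μ)/(s+1), so s+1 = (0.7×0.3)/0.031329 = 6.7031 and s = 5.7031.
a = μs = 3.992, b = (1−μ)s = 1.711.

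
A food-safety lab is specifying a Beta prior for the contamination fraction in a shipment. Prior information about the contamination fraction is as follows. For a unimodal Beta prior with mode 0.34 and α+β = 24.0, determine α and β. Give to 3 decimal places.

α = 8.480, β = 15.520

Since the density peak of Beta(α,β) is at (α−1)/(α+β−2),
α = 1 + 0.34(24.0−2) = 8.480 and β = 24.0 − 8.480 = 15.520.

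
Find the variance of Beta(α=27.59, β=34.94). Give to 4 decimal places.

0.0039

Var = αβ/[(α+β)²(α+β+1)] = (27.59×34.94)/(62.53²×63.53) = 963.9946/248402.357177 = 0.0039.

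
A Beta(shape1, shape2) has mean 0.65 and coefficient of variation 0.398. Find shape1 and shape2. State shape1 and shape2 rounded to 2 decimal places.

shape1 = 1.56, shape2 = 0.84

Var = (CV·μ)² = (0.398×0.65)² = 0.066926.
shape1+shape2 = μ(1−μ)/Var − 1 = 0.2275/0.066926 − 1 = 2.3993.
Thus shape1 = 0.65·2.3993 = 1.56 and shape2 = 0.35·2.3993 = 0.84.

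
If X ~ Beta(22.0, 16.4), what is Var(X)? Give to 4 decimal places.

α+β = 38.4 and αβ = 360.80, so Var = αβ/[(α+β)²(α+β+1)] = 360.80/58097.664 = 0.0062.

0.0062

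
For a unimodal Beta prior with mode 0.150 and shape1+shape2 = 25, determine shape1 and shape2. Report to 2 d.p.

shape1 = 4.45, shape2 = 20.55

Since the density peak of Beta(shape1,shape2) is at (shape1−1)/(shape1+shape2−2),
shape1 = 1 + 0.150(25−2) = 4.45 and shape2 = 25 − 4.45 = 20.55.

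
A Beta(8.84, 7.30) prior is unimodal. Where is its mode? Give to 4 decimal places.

0.5545

With α,β > 1, mode = (α−1)/(α+β−2) = 7.84/14.14 = 0.5545.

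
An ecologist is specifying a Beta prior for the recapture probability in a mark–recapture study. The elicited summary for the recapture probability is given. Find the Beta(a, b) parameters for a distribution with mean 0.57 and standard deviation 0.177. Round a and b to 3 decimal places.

Variance = 0.177² = 0.031329. The moment-matching identity a+b = μ(1−μ)/Var − 1 gives
a+b = 0.2451/0.031329 − 1 = 6.8234, so a = μ·6.8234 = 3.889 and b = (1−μ)·6.8234 = 2.934.

a = 3.889, b = 2.934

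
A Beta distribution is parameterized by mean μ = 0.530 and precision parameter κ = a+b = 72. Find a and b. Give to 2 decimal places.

a = μκ = 0.530×72 = 38.16 and b = (1−μ)κ = 0.470×72 = 33.84.

a = 38.16, b = 33.84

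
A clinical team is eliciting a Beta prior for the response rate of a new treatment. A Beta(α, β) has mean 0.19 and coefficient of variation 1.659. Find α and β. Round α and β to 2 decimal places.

σ = CV·μ = 1.659×0.19 = 0.31521, so σ² = 0.099357.
s+1 = μ(1−μ)/σ² = 0.1539/0.099357 = 1.5490, so s = α+β = 0.5490.
α = μs = 0.10, β = (1−μ)s = 0.44.

α = 0.10, β = 0.44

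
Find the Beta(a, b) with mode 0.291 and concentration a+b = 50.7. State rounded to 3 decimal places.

a = 15.172, b = 35.528

For a,b>1 the mode is (a−1)/(a+b−2), so a = mode·(κ−2)+1 = 0.291×48.7+1 = 15.172.
And b = (1−mode)·(κ−2)+1 = 0.709×48.7+1 = 35.528.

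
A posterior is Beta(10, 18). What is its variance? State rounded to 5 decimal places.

α+β = 28 and αβ = 180, so Var = αβ/[(α+β)²(α+β+1)] = 180/22736 = 0.00792.

0.00792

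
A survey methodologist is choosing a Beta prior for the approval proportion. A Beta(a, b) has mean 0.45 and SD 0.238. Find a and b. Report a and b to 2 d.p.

a = 1.52, b = 1.85

σ² = 0.238² = 0.056644.
With s = a+b, Var = μ(1−μ)/(s+1), so s+1 = (0.45×0.55)/0.056644 = 4.3694 and s = 3.3694.
a = μs = 1.52, b = (1−μ)s = 1.85.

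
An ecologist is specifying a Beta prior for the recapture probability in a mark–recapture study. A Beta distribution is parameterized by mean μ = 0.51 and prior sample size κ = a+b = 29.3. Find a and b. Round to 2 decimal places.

a = μκ = 0.51×29.3 = 14.94 and b = (1−μ)κ = 0.49×29.3 = 14.36.

a = 14.94, b = 14.36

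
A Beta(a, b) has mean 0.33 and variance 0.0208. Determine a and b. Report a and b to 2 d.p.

a = 3.18, b = 6.45

Write ν = a+b; then a = μν and Var = μ(1−μ)/(ν+1).
ν = μ(1−μ)/Var − 1 = 0.2211/0.0208 − 1 = 9.6298.
a = 0.33·9.6298 = 3.18, b = 0.67·9.6298 = 6.45.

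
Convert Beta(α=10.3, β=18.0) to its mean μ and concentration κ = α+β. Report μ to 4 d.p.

μ = 0.3640, κ = 28.3

κ = α+β = 10.3+18.0 = 28.3; μ = α/κ = 10.3/28.3 = 0.3640.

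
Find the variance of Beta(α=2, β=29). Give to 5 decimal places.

0.00189

α+β = 31 and αβ = 58, so Var = αβ/[(α+β)²(α+β+1)] = 58/30752 = 0.00189.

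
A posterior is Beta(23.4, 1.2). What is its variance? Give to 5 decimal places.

0.00181

α+β = 24.6 and αβ = 28.08, so Var = αβ/[(α+β)²(α+β+1)] = 28.08/15492.096 = 0.00181.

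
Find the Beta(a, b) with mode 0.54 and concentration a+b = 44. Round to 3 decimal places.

a = 23.680, b = 20.320

Mode = (a−1)/(κ−2) with κ = a+b, so a−1 = 0.54·42 = 22.680.
a = 23.680; b = κ − a = 20.320.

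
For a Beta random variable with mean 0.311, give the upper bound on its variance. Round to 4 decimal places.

0.2143

Var = μ(1−μ)/(α+β+1), which approaches μ(1−μ) as α+β → 0.
So the supremum is μ(1−μ) = 0.311×0.689 = 0.2143.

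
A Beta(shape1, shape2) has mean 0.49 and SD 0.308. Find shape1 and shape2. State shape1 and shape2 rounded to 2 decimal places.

Variance = 0.308² = 0.094864. The moment-matching identity shape1+shape2 = μ(1−μ)/Var − 1 gives
shape1+shape2 = 0.2499/0.094864 − 1 = 1.6343, so shape1 = μ·1.6343 = 0.80 and shape2 = (1−μ)·1.6343 = 0.83.

shape1 = 0.80, shape2 = 0.83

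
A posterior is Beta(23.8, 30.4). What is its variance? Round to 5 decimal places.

0.00446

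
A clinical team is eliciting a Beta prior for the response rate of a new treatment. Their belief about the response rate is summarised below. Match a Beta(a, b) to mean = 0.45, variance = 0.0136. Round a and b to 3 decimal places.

a = 7.739, b = 9.459

Let s = a+b. The Beta variance is μ(1−μ)/(s+1).
So s+1 = μ(1−μ)/σ² = (0.45×0.55)/0.0136 = 0.2475/0.0136 = 18.1985, giving s = 17.1985.
Then a = μs = 0.45×17.1985 = 7.739 and b = (1−μ)s = 0.55×17.1985 = 9.459.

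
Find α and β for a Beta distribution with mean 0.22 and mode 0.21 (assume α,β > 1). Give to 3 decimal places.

Let s = α+β. Mean gives α = μs = 0.22s; mode gives (α−1)/(s−2) = 0.21.
Substituting: 0.22s − 1 = 0.21(s−2) = 0.21s − 0.42, so 0.01s = 0.58 and s = 58.0000.
Then α = 0.22×58.0000 = 12.760 and β = s−α = 45.240.

α = 12.760, β = 45.240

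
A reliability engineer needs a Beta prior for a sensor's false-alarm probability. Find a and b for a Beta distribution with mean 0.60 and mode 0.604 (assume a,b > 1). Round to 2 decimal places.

a = 31.20, b = 20.80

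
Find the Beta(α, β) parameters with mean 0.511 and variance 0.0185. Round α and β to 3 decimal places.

α = 6.391, β = 6.116

Write ν = α+β; then α = μν and Var = μ(1−μ)/(ν+1).
ν = μ(1−μ)/Var − 1 = 0.249879/0.0185 − 1 = 12.5070.
α = 0.511·12.5070 = 6.391, β = 0.489·12.5070 = 6.116.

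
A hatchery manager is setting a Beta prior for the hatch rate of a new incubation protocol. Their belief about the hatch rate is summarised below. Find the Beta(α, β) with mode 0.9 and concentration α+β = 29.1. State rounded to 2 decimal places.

α = 25.39, β = 3.71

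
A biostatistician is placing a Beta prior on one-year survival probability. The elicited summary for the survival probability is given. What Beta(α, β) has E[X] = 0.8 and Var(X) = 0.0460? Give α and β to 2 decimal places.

α = 1.98, β = 0.50

Let s = α+β. The Beta variance is μ(1−μ)/(s+1).
So s+1 = μ(1−μ)/σ² = (0.8×0.2)/0.0460 = 0.16/0.0460 = 3.4783, giving s = 2.4783.
Then α = μs = 0.8×2.4783 = 1.98 and β = (1−μ)s = 0.2×2.4783 = 0.50.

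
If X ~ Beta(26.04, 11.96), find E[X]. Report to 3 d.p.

0.685

E[X] = α/(α+β) = 26.04/38.00 = 0.685.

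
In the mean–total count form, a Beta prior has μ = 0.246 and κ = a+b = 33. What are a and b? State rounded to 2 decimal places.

Split κ in proportion μ : (1−μ): a = 0.246·33 = 8.12, b = 33 − 8.12 = 24.88.

a = 8.12, b = 24.88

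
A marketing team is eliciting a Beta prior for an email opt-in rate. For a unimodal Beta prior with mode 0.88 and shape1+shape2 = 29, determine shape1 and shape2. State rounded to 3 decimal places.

Since the density peak of Beta(shape1,shape2) is at (shape1−1)/(shape1+shape2−2),
shape1 = 1 + 0.88(29−2) = 24.760 and shape2 = 29 − 24.760 = 4.240.

shape1 = 24.760, shape2 = 4.240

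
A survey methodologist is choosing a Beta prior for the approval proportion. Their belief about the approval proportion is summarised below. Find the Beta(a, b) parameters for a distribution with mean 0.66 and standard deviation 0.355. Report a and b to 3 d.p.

First σ² = 0.126025. Setting a = μn, b = (1−μ)n with n = a+b,
μ(1−μ)/(n+1) = 0.126025 ⇒ n+1 = 0.2244/0.126025 = 1.7806 ⇒ n = 0.7806.
Hence a = 0.66×0.7806 = 0.515, b = 0.34×0.7806 = 0.265.

a = 0.515, b = 0.265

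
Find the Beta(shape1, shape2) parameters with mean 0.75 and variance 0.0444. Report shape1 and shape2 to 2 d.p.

Let s = shape1+shape2. The Beta variance is μ(1−μ)/(s+1).
So s+1 = μ(1−μ)/σ² = (0.75×0.25)/0.0444 = 0.1875/0.0444 = 4.2230, giving s = 3.2230.
Then shape1 = μs = 0.75×3.2230 = 2.42 and shape2 = (1−μ)s = 0.25×3.2230 = 0.81.

shape1 = 2.42, shape2 = 0.81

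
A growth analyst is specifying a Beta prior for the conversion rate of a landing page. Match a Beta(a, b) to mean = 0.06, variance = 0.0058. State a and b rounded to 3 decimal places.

a = 0.523, b = 8.201

Let s = a+b. The Beta variance is μ(1−μ)/(s+1).
So s+1 = μ(1−μ)/σ² = (0.06×0.94)/0.0058 = 0.0564/0.0058 = 9.7241, giving s = 8.7241.
Then a = μs = 0.06×8.7241 = 0.523 and b = (1−μ)s = 0.94×8.7241 = 8.201.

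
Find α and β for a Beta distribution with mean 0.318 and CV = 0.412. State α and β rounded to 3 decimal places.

Var = (CV·μ)² = (0.412×0.318)² = 0.017165.
α+β = μ(1−μ)/Var − 1 = 0.216876/0.017165 − 1 = 11.6346.
Thus α = 0.318·11.6346 = 3.700 and β = 0.682·11.6346 = 7.935.

α = 3.700, β = 7.935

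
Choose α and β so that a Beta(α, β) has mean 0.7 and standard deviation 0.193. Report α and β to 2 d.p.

α = 3.25, β = 1.39

σ² = 0.193² = 0.037249.
With s = α+β, Var = μ(1−μ)/(s+1), so s+1 = (0.7×0.3)/0.037249 = 5.6377 and s = 4.6377.
α = μs = 3.25, β = (1−μ)s = 1.39.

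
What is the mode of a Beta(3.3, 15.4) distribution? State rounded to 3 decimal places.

0.138

With α,β > 1, mode = (α−1)/(α+β−2) = 2.3/16.7 = 0.138.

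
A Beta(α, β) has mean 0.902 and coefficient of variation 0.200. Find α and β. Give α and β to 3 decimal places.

α = 1.548, β = 0.168

Var = (CV·μ)² = (0.200×0.902)² = 0.032544.
α+β = μ(1−μ)/Var − 1 = 0.088396/0.032544 − 1 = 1.7162.
Thus α = 0.902·1.7162 = 1.548 and β = 0.098·1.7162 = 0.168.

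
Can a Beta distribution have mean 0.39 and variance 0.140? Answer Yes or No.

A Beta with mean μ has variance μ(1−μ)/(α+β+1) < μ(1−μ).
Here μ(1−μ) = 0.39×0.61 = 0.2379, and 0.140 < 0.2379.

Yes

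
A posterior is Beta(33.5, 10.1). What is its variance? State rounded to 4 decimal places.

α+β = 43.6 and αβ = 338.35, so Var = αβ/[(α+β)²(α+β+1)] = 338.35/84782.816 = 0.0040.

0.0040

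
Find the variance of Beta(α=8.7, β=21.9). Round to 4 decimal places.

α+β = 30.6 and αβ = 190.53, so Var = αβ/[(α+β)²(α+β+1)] = 190.53/29588.976 = 0.0064.

0.0064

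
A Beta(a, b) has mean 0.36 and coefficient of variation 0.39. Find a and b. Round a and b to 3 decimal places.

Var = (CV·μ)² = (0.39×0.36)² = 0.019712.
a+b = μ(1−μ)/Var − 1 = 0.2304/0.019712 − 1 = 10.6882.
Thus a = 0.36·10.6882 = 3.848 and b = 0.64·10.6882 = 6.840.

a = 3.848, b = 6.840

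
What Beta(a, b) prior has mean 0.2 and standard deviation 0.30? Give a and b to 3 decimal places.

σ² = 0.30² = 0.0900.
With s = a+b, Var = μ(1−μ)/(s+1), so s+1 = (0.2×0.8)/0.0900 = 1.7778 and s = 0.7778.
a = μs = 0.156, b = (1−μ)s = 0.622.

a = 0.156, b = 0.622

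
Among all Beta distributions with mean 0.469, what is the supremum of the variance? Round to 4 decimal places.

Var = μ(1−μ)/(α+β+1), which approaches μ(1−μ) as α+β → 0.
So the supremum is μ(1−μ) = 0.469×0.531 = 0.2490.

0.2490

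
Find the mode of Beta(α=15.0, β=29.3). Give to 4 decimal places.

0.3310

With α,β > 1, mode = (α−1)/(α+β−2) = 14.0/42.3 = 0.3310.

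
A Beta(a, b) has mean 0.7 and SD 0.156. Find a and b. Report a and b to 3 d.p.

Variance = 0.156² = 0.024336. The moment-matching identity a+b = μ(1−μ)/Var − 1 gives
a+b = 0.21/0.024336 − 1 = 7.6292, so a = μ·7.6292 = 5.340 and b = (1−μ)·7.6292 = 2.289.

a = 5.340, b = 2.289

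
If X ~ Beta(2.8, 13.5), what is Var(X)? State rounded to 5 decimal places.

0.00822

α+β = 16.3 and αβ = 37.80, so Var = αβ/[(α+β)²(α+β+1)] = 37.80/4596.437 = 0.00822.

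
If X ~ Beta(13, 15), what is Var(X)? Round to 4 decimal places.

0.0086

μ = 13/28 = 0.464286; Var = μ(1−μ)/(α+β+1) = 0.2487245/29 = 0.0086.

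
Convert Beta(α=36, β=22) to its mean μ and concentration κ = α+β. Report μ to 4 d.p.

κ = α+β = 36+22 = 58; μ = α/κ = 36/58 = 0.6207.

μ = 0.6207, κ = 58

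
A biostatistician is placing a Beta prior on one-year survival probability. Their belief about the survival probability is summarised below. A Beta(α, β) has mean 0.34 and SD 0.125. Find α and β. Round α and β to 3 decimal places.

σ² = 0.125² = 0.015625.
With s = α+β, Var = μ(1−μ)/(s+1), so s+1 = (0.34×0.66)/0.015625 = 14.3616 and s = 13.3616.
α = μs = 4.543, β = (1−μ)s = 8.819.

α = 4.543, β = 8.819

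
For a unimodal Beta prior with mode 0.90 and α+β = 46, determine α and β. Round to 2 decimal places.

α = 40.60, β = 5.40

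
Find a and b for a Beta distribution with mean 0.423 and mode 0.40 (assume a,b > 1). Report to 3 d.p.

a = 3.678, b = 5.017

Let s = a+b. Mean gives a = μs = 0.423s; mode gives (a−1)/(s−2) = 0.40.
Substituting: 0.423s − 1 = 0.40(s−2) = 0.40s − 0.80, so 0.023s = 0.20 and s = 8.6957.
Then a = 0.423×8.6957 = 3.678 and b = s−a = 5.017.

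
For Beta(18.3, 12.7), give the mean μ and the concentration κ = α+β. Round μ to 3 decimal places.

μ = 0.590, κ = 31.0

κ = α+β = 18.3+12.7 = 31.0; μ = α/κ = 18.3/31.0 = 0.590.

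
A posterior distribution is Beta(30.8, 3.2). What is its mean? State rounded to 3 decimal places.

The Beta mean is α/(α+β) = 30.8/(30.8+3.2) = 0.906.

0.906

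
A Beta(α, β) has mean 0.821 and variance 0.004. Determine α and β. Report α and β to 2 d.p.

α = 29.34, β = 6.40

Write ν = α+β; then α = μν and Var = μ(1−μ)/(ν+1).
ν = μ(1−μ)/Var − 1 = 0.146959/0.004 − 1 = 35.7398.
α = 0.821·35.7398 = 29.34, β = 0.179·35.7398 = 6.40.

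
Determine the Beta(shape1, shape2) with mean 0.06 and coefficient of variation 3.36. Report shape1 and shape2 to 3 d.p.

shape1 = 0.023, shape2 = 0.364

Var = (CV·μ)² = (3.36×0.06)² = 0.040643.
shape1+shape2 = μ(1−μ)/Var − 1 = 0.0564/0.040643 − 1 = 0.3877.
Thus shape1 = 0.06·0.3877 = 0.023 and shape2 = 0.94·0.3877 = 0.364.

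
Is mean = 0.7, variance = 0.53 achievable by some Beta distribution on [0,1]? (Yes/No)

No

The Beta variance bound is σ² < μ(1−μ).
Here μ(1−μ) = 0.7×0.3 = 0.21, and 0.53 ≥ 0.21.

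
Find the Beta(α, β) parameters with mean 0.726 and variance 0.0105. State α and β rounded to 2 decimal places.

α = 13.03, β = 4.92

Let s = α+β. The Beta variance is μ(1−μ)/(s+1).
So s+1 = μ(1−μ)/σ² = (0.726×0.274)/0.0105 = 0.198924/0.0105 = 18.9451, giving s = 17.9451.
Then α = μs = 0.726×17.9451 = 13.03 and β = (1−μ)s = 0.274×17.9451 = 4.92.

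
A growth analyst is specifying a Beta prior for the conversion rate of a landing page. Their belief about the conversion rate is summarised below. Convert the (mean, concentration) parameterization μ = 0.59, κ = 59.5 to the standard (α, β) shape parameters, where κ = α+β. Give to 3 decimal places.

α = 35.105, β = 24.395

α = μκ = 0.59×59.5 = 35.105 and β = (1−μ)κ = 0.41×59.5 = 24.395.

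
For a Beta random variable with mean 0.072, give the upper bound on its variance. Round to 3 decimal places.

Var = μ(1−μ)/(α+β+1), which approaches μ(1−μ) as α+β → 0.
So the supremum is μ(1−μ) = 0.072×0.928 = 0.067.

0.067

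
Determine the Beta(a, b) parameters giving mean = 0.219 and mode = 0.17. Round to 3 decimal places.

With s = a+b: μ = a/s and mode = (a−1)/(s−2). Eliminating a = μs,
μs − 1 = m(s−2) ⇒ s(μ−m) = 1−2m ⇒ s = 0.66/0.049 = 13.4694.
So a = μs = 2.950, b = (1−μ)s = 10.520.

a = 2.950, b = 10.520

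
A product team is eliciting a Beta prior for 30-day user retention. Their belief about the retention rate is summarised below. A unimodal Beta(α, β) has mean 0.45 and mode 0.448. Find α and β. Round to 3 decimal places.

Let s = α+β. Mean gives α = μs = 0.45s; mode gives (α−1)/(s−2) = 0.448.
Substituting: 0.45s − 1 = 0.448(s−2) = 0.448s − 0.896, so 0.002s = 0.104 and s = 52.0000.
Then α = 0.45×52.0000 = 23.400 and β = s−α = 28.600.

α = 23.400, β = 28.600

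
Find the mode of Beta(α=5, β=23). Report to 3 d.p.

0.154

The density x^(α−1)(1−x)^(β−1) is maximised at (α−1)/(α+β−2) = 4/26 = 0.154.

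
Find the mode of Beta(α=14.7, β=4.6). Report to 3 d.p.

0.792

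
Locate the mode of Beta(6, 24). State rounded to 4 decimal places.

With α,β > 1, mode = (α−1)/(α+β−2) = 5/28 = 0.1786.

0.1786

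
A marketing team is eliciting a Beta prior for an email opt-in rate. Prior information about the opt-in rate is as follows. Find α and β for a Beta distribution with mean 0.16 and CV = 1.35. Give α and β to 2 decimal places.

α = 0.30, β = 1.58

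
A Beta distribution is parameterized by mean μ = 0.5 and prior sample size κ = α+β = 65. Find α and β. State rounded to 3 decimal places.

α = 32.500, β = 32.500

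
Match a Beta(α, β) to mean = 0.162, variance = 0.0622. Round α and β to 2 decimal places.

Write ν = α+β; then α = μν and Var = μ(1−μ)/(ν+1).
ν = μ(1−μ)/Var − 1 = 0.135756/0.0622 − 1 = 1.1826.
α = 0.162·1.1826 = 0.19, β = 0.838·1.1826 = 0.99.

α = 0.19, β = 0.99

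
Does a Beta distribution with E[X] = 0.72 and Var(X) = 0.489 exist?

No

A Beta with mean μ has variance μ(1−μ)/(α+β+1) < μ(1−μ).
Here μ(1−μ) = 0.72×0.28 = 0.2016, and 0.489 ≥ 0.2016.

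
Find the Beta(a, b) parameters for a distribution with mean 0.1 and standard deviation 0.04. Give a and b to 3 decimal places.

a = 5.525, b = 49.725

Variance = 0.04² = 0.0016. The moment-matching identity a+b = μ(1−μ)/Var − 1 gives
a+b = 0.09/0.0016 − 1 = 55.2500, so a = μ·55.2500 = 5.525 and b = (1−μ)·55.2500 = 49.725.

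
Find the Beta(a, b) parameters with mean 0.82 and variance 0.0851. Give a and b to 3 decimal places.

a = 0.602, b = 0.132

By moment matching, a+b = μ(1−μ)/σ² − 1 = (0.82·0.18)/0.0851 − 1 = 1.7344 − 1 = 0.7344.
Since a/(a+b) = μ, a = 0.82·0.7344 = 0.602 and b = 0.18·0.7344 = 0.132.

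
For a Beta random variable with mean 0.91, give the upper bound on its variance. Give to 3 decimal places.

0.082

For fixed mean μ the Beta variance is μ(1−μ)/(α+β+1), increasing as α+β decreases.
Its least upper bound (not attained) is μ(1−μ) = 0.91·0.09 = 0.082.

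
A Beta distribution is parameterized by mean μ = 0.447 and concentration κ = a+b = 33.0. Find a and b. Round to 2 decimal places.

a = 14.75, b = 18.25

a = μκ = 0.447×33.0 = 14.75 and b = (1−μ)κ = 0.553×33.0 = 18.25.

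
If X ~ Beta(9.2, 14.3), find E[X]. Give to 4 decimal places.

0.3915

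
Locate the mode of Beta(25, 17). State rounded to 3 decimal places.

0.600

The density x^(α−1)(1−x)^(β−1) is maximised at (α−1)/(α+β−2) = 24/40 = 0.600.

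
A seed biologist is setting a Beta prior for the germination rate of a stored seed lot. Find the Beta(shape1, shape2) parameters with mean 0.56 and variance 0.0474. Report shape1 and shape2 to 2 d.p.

By moment matching, shape1+shape2 = μ(1−μ)/σ² − 1 = (0.56·0.44)/0.0474 − 1 = 5.1983 − 1 = 4.1983.
Since shape1/(shape1+shape2) = μ, shape1 = 0.56·4.1983 = 2.35 and shape2 = 0.44·4.1983 = 1.85.

shape1 = 2.35, shape2 = 1.85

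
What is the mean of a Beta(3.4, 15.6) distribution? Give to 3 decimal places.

0.179

E[X] = α/(α+β) = 3.4/19.0 = 0.179.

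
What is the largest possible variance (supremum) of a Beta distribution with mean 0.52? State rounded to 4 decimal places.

0.2496

Var = μ(1−μ)/(α+β+1), which approaches μ(1−μ) as α+β → 0.
So the supremum is μ(1−μ) = 0.52×0.48 = 0.2496.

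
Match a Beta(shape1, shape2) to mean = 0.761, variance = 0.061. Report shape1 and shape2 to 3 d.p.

By moment matching, shape1+shape2 = μ(1−μ)/σ² − 1 = (0.761·0.239)/0.061 − 1 = 2.9816 − 1 = 1.9816.
Since shape1/(shape1+shape2) = μ, shape1 = 0.761·1.9816 = 1.508 and shape2 = 0.239·1.9816 = 0.474.

shape1 = 1.508, shape2 = 0.474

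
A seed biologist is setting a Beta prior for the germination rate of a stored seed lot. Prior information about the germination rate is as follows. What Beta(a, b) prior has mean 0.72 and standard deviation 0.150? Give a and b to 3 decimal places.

a = 5.731, b = 2.229

σ² = 0.150² = 0.022500.
With s = a+b, Var = μ(1−μ)/(s+1), so s+1 = (0.72×0.28)/0.022500 = 8.9600 and s = 7.9600.
a = μs = 5.731, b = (1−μ)s = 2.229.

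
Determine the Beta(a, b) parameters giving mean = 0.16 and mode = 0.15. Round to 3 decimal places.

a = 11.200, b = 58.800

With s = a+b: μ = a/s and mode = (a−1)/(s−2). Eliminating a = μs,
μs − 1 = m(s−2) ⇒ s(μ−m) = 1−2m ⇒ s = 0.70/0.01 = 70.0000.
So a = μs = 11.200, b = (1−μ)s = 58.800.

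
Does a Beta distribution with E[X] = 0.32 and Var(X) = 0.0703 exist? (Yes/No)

Yes

For any Beta, Var(X) < E[X]·(1−E[X]).
Here μ(1−μ) = 0.32×0.68 = 0.2176, and 0.0703 < 0.2176.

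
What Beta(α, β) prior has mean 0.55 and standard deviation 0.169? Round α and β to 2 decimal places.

α = 4.22, β = 3.45

σ² = 0.169² = 0.028561.
With s = α+β, Var = μ(1−μ)/(s+1), so s+1 = (0.55×0.45)/0.028561 = 8.6657 and s = 7.6657.
α = μs = 4.22, β = (1−μ)s = 3.45.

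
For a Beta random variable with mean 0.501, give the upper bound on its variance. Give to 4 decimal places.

For fixed mean μ the Beta variance is μ(1−μ)/(α+β+1), increasing as α+β decreases.
Its least upper bound (not attained) is μ(1−μ) = 0.501·0.499 = 0.2500.

0.2500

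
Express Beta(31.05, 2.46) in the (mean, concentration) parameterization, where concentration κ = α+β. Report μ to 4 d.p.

μ = 0.9266, κ = 33.51

κ = α+β = 31.05+2.46 = 33.51; μ = α/κ = 31.05/33.51 = 0.9266.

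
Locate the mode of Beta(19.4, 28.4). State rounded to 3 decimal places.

0.402

With α,β > 1, mode = (α−1)/(α+β−2) = 18.4/45.8 = 0.402.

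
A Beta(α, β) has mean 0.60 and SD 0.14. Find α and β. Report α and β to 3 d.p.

α = 6.747, β = 4.498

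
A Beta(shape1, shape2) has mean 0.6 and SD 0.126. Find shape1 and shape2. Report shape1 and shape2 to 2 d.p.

shape1 = 8.47, shape2 = 5.65

First σ² = 0.015876. Setting shape1 = μn, shape2 = (1−μ)n with n = shape1+shape2,
μ(1−μ)/(n+1) = 0.015876 ⇒ n+1 = 0.24/0.015876 = 15.1172 ⇒ n = 14.1172.
Hence shape1 = 0.6×14.1172 = 8.47, shape2 = 0.4×14.1172 = 5.65.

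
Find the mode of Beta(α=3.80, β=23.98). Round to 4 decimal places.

0.1086

With α,β > 1, mode = (α−1)/(α+β−2) = 2.80/25.78 = 0.1086.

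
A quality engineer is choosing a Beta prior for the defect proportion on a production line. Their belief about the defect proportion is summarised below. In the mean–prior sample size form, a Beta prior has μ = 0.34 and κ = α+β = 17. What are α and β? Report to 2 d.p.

Split κ in proportion μ : (1−μ): α = 0.34·17 = 5.78, β = 17 − 5.78 = 11.22.

α = 5.78, β = 11.22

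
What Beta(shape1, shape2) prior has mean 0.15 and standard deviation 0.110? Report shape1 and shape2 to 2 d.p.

shape1 = 1.43, shape2 = 8.11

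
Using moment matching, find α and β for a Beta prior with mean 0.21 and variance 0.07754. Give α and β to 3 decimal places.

By moment matching, α+β = μ(1−μ)/σ² − 1 = (0.21·0.79)/0.07754 − 1 = 2.1395 − 1 = 1.1395.
Since α/(α+β) = μ, α = 0.21·1.1395 = 0.239 and β = 0.79·1.1395 = 0.900.

α = 0.239, β = 0.900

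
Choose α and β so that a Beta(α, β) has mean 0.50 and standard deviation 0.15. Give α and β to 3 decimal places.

α = 5.056, β = 5.056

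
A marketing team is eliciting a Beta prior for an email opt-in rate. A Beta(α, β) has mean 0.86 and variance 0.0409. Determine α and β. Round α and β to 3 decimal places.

Write ν = α+β; then α = μν and Var = μ(1−μ)/(ν+1).
ν = μ(1−μ)/Var − 1 = 0.1204/0.0409 − 1 = 1.9438.
α = 0.86·1.9438 = 1.672, β = 0.14·1.9438 = 0.272.

α = 1.672, β = 0.272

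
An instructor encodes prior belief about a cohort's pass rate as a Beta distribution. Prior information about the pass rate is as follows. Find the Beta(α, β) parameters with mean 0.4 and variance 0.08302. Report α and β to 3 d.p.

Write ν = α+β; then α = μν and Var = μ(1−μ)/(ν+1).
ν = μ(1−μ)/Var − 1 = 0.24/0.08302 − 1 = 1.8909.
α = 0.4·1.8909 = 0.756, β = 0.6·1.8909 = 1.135.

α = 0.756, β = 1.135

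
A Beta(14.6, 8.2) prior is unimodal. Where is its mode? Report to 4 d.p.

The density x^(α−1)(1−x)^(β−1) is maximised at (α−1)/(α+β−2) = 13.6/20.8 = 0.6538.

0.6538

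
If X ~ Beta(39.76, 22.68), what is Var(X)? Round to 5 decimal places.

Var = αβ/[(α+β)²(α+β+1)] = (39.76×22.68)/(62.44²×63.44) = 901.7568/247336.928384 = 0.00365.

0.00365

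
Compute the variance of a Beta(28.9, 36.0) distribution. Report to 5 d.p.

0.00375

μ = 28.9/64.9 = 0.445300; Var = μ(1−μ)/(α+β+1) = 0.2470080/65.9 = 0.00375.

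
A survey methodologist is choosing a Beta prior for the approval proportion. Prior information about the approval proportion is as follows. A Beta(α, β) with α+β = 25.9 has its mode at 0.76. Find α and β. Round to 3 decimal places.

Since the density peak of Beta(α,β) is at (α−1)/(α+β−2),
α = 1 + 0.76(25.9−2) = 19.164 and β = 25.9 − 19.164 = 6.736.

α = 19.164, β = 6.736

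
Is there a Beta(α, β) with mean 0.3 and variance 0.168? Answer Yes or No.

Yes

A Beta with mean μ has variance μ(1−μ)/(α+β+1) < μ(1−μ).
Here μ(1−μ) = 0.3×0.7 = 0.21, and 0.168 < 0.21.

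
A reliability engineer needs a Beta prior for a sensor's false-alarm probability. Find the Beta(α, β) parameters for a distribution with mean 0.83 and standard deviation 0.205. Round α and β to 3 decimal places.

α = 1.957, β = 0.401

First σ² = 0.042025. Setting α = μn, β = (1−μ)n with n = α+β,
μ(1−μ)/(n+1) = 0.042025 ⇒ n+1 = 0.1411/0.042025 = 3.3575 ⇒ n = 2.3575.
Hence α = 0.83×2.3575 = 1.957, β = 0.17×2.3575 = 0.401.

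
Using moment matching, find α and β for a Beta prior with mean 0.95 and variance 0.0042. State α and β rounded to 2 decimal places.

α = 9.79, β = 0.52

Let s = α+β. The Beta variance is μ(1−μ)/(s+1).
So s+1 = μ(1−μ)/σ² = (0.95×0.05)/0.0042 = 0.0475/0.0042 = 11.3095, giving s = 10.3095.
Then α = μs = 0.95×10.3095 = 9.79 and β = (1−μ)s = 0.05×10.3095 = 0.52.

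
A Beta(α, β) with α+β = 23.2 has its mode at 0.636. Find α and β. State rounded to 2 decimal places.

Since the density peak of Beta(α,β) is at (α−1)/(α+β−2),
α = 1 + 0.636(23.2−2) = 14.48 and β = 23.2 − 14.48 = 8.72.

α = 14.48, β = 8.72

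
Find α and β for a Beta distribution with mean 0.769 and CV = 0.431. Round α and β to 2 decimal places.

Var = (CV·μ)² = (0.431×0.769)² = 0.109852.
α+β = μ(1−μ)/Var − 1 = 0.177639/0.109852 − 1 = 0.6171.
Thus α = 0.769·0.6171 = 0.47 and β = 0.231·0.6171 = 0.14.

α = 0.47, β = 0.14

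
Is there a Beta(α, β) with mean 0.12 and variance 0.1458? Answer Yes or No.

No

The Beta variance bound is σ² < μ(1−μ).
Here μ(1−μ) = 0.12×0.88 = 0.1056, and 0.1458 ≥ 0.1056.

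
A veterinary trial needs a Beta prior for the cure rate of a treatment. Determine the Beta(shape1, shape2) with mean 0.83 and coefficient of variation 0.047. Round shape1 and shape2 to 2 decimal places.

Var = (CV·μ)² = (0.047×0.83)² = 0.001522.
shape1+shape2 = μ(1−μ)/Var − 1 = 0.1411/0.001522 − 1 = 91.7204.
Thus shape1 = 0.83·91.7204 = 76.13 and shape2 = 0.17·91.7204 = 15.59.

shape1 = 76.13, shape2 = 15.59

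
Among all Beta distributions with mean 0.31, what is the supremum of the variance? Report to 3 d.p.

Var = μ(1−μ)/(α+β+1), which approaches μ(1−μ) as α+β → 0.
So the supremum is μ(1−μ) = 0.31×0.69 = 0.214.

0.214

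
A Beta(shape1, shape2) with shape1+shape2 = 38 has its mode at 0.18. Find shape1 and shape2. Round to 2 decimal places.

For shape1,shape2>1 the mode is (shape1−1)/(shape1+shape2−2), so shape1 = mode·(κ−2)+1 = 0.18×36+1 = 7.48.
And shape2 = (1−mode)·(κ−2)+1 = 0.82×36+1 = 30.52.

shape1 = 7.48, shape2 = 30.52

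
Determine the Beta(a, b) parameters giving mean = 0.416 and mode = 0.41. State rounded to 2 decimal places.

a = 12.48, b = 17.52

With s = a+b: μ = a/s and mode = (a−1)/(s−2). Eliminating a = μs,
μs − 1 = m(s−2) ⇒ s(μ−m) = 1−2m ⇒ s = 0.18/0.006 = 30.0000.
So a = μs = 12.48, b = (1−μ)s = 17.52.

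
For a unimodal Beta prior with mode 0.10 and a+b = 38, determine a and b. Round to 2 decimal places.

For a,b>1 the mode is (a−1)/(a+b−2), so a = mode·(κ−2)+1 = 0.10×36+1 = 4.60.
And b = (1−mode)·(κ−2)+1 = 0.90×36+1 = 33.40.

a = 4.60, b = 33.40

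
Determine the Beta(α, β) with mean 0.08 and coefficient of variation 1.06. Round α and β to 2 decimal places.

α = 0.74, β = 8.50

σ = CV·μ = 1.06×0.08 = 0.08480, so σ² = 0.007191.
s+1 = μ(1−μ)/σ² = 0.0736/0.007191 = 10.2350, so s = α+β = 9.2350.
α = μs = 0.74, β = (1−μ)s = 8.50.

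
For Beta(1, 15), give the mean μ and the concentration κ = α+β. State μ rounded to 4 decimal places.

μ = 0.0625, κ = 16

κ = α+β = 1+15 = 16; μ = α/κ = 1/16 = 0.0625.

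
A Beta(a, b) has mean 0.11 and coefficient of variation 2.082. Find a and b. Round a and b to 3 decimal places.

Var = (CV·μ)² = (2.082×0.11)² = 0.052450.
a+b = μ(1−μ)/Var − 1 = 0.0979/0.052450 − 1 = 0.8665.
Thus a = 0.11·0.8665 = 0.095 and b = 0.89·0.8665 = 0.771.

a = 0.095, b = 0.771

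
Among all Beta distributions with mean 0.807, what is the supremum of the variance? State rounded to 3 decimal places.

For fixed mean μ the Beta variance is μ(1−μ)/(α+β+1), increasing as α+β decreases.
Its least upper bound (not attained) is μ(1−μ) = 0.807·0.193 = 0.156.

0.156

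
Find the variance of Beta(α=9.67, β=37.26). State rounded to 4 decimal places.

μ = 9.67/46.93 = 0.206052; Var = μ(1−μ)/(α+β+1) = 0.1635943/47.93 = 0.0034.

0.0034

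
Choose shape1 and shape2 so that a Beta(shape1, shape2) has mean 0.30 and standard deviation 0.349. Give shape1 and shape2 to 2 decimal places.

σ² = 0.349² = 0.121801.
With s = shape1+shape2, Var = μ(1−μ)/(s+1), so s+1 = (0.30×0.70)/0.121801 = 1.7241 and s = 0.7241.
shape1 = μs = 0.22, shape2 = (1−μ)s = 0.51.

shape1 = 0.22, shape2 = 0.51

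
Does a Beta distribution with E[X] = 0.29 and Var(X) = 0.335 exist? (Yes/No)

The Beta variance bound is σ² < μ(1−μ).
Here μ(1−μ) = 0.29×0.71 = 0.2059, and 0.335 ≥ 0.2059.

No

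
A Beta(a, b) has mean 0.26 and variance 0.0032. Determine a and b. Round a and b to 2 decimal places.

By moment matching, a+b = μ(1−μ)/σ² − 1 = (0.26·0.74)/0.0032 − 1 = 60.1250 − 1 = 59.1250.
Since a/(a+b) = μ, a = 0.26·59.1250 = 15.37 and b = 0.74·59.1250 = 43.75.

a = 15.37, b = 43.75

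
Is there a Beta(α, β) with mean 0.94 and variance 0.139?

No

The Beta variance bound is σ² < μ(1−μ).
Here μ(1−μ) = 0.94×0.06 = 0.0564, and 0.139 ≥ 0.0564.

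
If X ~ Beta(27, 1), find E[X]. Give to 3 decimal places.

0.964

The Beta mean is α/(α+β) = 27/(27+1) = 0.964.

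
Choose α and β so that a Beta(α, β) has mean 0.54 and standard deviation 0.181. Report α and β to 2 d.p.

Variance = 0.181² = 0.032761. The moment-matching identity α+β = μ(1−μ)/Var − 1 gives
α+β = 0.2484/0.032761 − 1 = 6.5822, so α = μ·6.5822 = 3.55 and β = (1−μ)·6.5822 = 3.03.

α = 3.55, β = 3.03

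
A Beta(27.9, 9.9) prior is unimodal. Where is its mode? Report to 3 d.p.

With α,β > 1, mode = (α−1)/(α+β−2) = 26.9/35.8 = 0.751.

0.751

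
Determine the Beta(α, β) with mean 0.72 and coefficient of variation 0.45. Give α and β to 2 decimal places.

α = 0.66, β = 0.26

Var = (CV·μ)² = (0.45×0.72)² = 0.104976.
α+β = μ(1−μ)/Var − 1 = 0.2016/0.104976 − 1 = 0.9204.
Thus α = 0.72·0.9204 = 0.66 and β = 0.28·0.9204 = 0.26.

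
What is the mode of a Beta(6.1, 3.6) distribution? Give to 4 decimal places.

The density x^(α−1)(1−x)^(β−1) is maximised at (α−1)/(α+β−2) = 5.1/7.7 = 0.6623.

0.6623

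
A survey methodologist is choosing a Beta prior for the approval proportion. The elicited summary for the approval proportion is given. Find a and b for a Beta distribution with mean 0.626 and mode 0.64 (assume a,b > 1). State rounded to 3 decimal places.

With s = a+b: μ = a/s and mode = (a−1)/(s−2). Eliminating a = μs,
μs − 1 = m(s−2) ⇒ s(μ−m) = 1−2m ⇒ s = -0.28/-0.014 = 20.0000.
So a = μs = 12.520, b = (1−μ)s = 7.480.

a = 12.520, b = 7.480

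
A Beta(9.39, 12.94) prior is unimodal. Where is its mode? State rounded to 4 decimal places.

With α,β > 1, mode = (α−1)/(α+β−2) = 8.39/20.33 = 0.4127.

0.4127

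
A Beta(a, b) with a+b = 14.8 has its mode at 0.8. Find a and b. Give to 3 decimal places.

a = 11.240, b = 3.560

Mode = (a−1)/(κ−2) with κ = a+b, so a−1 = 0.8·12.8 = 10.240.
a = 11.240; b = κ − a = 3.560.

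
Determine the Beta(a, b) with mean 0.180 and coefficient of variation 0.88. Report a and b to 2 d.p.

σ = CV·μ = 0.88×0.180 = 0.15840, so σ² = 0.025091.
s+1 = μ(1−μ)/σ² = 0.147600/0.025091 = 5.8827, so s = a+b = 4.8827.
a = μs = 0.88, b = (1−μ)s = 4.00.

a = 0.88, b = 4.00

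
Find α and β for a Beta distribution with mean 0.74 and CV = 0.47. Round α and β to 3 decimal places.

σ = CV·μ = 0.47×0.74 = 0.34780, so σ² = 0.120965.
s+1 = μ(1−μ)/σ² = 0.1924/0.120965 = 1.5905, so s = α+β = 0.5905.
α = μs = 0.437, β = (1−μ)s = 0.154.

α = 0.437, β = 0.154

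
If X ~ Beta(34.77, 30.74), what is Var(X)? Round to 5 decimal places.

α+β = 65.51 and αβ = 1068.8298, so Var = αβ/[(α+β)²(α+β+1)] = 1068.8298/285431.662251 = 0.00374.

0.00374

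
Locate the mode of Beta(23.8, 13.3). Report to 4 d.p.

The density x^(α−1)(1−x)^(β−1) is maximised at (α−1)/(α+β−2) = 22.8/35.1 = 0.6496.

0.6496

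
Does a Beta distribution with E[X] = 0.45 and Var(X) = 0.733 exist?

No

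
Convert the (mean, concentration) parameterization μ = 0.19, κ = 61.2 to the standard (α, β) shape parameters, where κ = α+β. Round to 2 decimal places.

α = 11.63, β = 49.57

α = μκ = 0.19×61.2 = 11.63 and β = (1−μ)κ = 0.81×61.2 = 49.57.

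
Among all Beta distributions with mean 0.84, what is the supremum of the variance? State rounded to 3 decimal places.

0.134

Var = μ(1−μ)/(α+β+1), which approaches μ(1−μ) as α+β → 0.
So the supremum is μ(1−μ) = 0.84×0.16 = 0.134.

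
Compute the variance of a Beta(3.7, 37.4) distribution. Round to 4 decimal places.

0.0019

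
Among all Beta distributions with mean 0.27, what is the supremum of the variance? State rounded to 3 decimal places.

0.197

Var = μ(1−μ)/(α+β+1), which approaches μ(1−μ) as α+β → 0.
So the supremum is μ(1−μ) = 0.27×0.73 = 0.197.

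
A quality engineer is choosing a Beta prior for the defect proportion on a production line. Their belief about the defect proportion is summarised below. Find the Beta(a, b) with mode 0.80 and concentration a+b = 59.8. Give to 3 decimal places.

For a,b>1 the mode is (a−1)/(a+b−2), so a = mode·(κ−2)+1 = 0.80×57.8+1 = 47.240.
And b = (1−mode)·(κ−2)+1 = 0.20×57.8+1 = 12.560.

a = 47.240, b = 12.560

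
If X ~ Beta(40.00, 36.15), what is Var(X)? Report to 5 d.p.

0.00323

Var = αβ/[(α+β)²(α+β+1)] = (40.00×36.15)/(76.15²×77.15) = 1446.0000/447379.155875 = 0.00323.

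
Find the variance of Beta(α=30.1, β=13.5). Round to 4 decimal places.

0.0048

α+β = 43.6 and αβ = 406.35, so Var = αβ/[(α+β)²(α+β+1)] = 406.35/84782.816 = 0.0048.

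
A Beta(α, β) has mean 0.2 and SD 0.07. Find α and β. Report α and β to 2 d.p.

α = 6.33, β = 25.32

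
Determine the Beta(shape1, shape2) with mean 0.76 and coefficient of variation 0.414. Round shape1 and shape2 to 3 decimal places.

σ = CV·μ = 0.414×0.76 = 0.31464, so σ² = 0.098998.
s+1 = μ(1−μ)/σ² = 0.1824/0.098998 = 1.8425, so s = shape1+shape2 = 0.8425.
shape1 = μs = 0.640, shape2 = (1−μ)s = 0.202.

shape1 = 0.640, shape2 = 0.202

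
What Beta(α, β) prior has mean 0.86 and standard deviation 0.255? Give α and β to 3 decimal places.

α = 0.732, β = 0.119

Variance = 0.255² = 0.065025. The moment-matching identity α+β = μ(1−μ)/Var − 1 gives
α+β = 0.1204/0.065025 − 1 = 0.8516, so α = μ·0.8516 = 0.732 and β = (1−μ)·0.8516 = 0.119.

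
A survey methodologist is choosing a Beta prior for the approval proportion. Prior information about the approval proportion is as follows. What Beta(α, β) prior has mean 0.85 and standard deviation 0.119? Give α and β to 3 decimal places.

First σ² = 0.014161. Setting α = μn, β = (1−μ)n with n = α+β,
μ(1−μ)/(n+1) = 0.014161 ⇒ n+1 = 0.1275/0.014161 = 9.0036 ⇒ n = 8.0036.
Hence α = 0.85×8.0036 = 6.803, β = 0.15×8.0036 = 1.201.

α = 6.803, β = 1.201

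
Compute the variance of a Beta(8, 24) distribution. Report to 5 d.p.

0.00568

α+β = 32 and αβ = 192, so Var = αβ/[(α+β)²(α+β+1)] = 192/33792 = 0.00568.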